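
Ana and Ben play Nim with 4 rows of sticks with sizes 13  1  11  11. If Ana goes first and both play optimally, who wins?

In binary:
  1101  (13)
  0001  (1)
  1011  (11)
  1011  (11)
  ----
  1100  (12)
The nim-sum is 12 ≠ 0, so this is an N-position: the player to move can win; Ana has a winning move.

Ana wins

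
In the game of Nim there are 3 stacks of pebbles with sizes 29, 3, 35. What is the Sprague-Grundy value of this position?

61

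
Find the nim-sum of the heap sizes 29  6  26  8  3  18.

24

Bitwise XOR of the heap sizes:
  11101  (29)
  00110  (6)
  11010  (26)
  01000  (8)
  00011  (3)
  10010  (18)
  -----
  11000  (24)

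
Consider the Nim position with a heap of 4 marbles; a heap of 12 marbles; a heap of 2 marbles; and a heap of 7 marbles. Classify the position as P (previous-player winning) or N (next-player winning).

Bitwise XOR of the heap sizes:
  0100  (4)
  1100  (12)
  0010  (2)
  0111  (7)
  ----
  1101  (13)
The nim-sum is 13 ≠ 0, so this is an N-position: the player to move can win.

N-position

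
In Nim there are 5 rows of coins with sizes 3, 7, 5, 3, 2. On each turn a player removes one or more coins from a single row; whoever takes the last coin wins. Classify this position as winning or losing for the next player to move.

Compute the nim-sum pairwise:
3 ⊕ 7 = 4
4 ⊕ 5 = 1
1 ⊕ 3 = 2
2 ⊕ 2 = 0
The nim-sum is 0, so this is a P-position: the player to move is in a losing position under optimal play.

Losing position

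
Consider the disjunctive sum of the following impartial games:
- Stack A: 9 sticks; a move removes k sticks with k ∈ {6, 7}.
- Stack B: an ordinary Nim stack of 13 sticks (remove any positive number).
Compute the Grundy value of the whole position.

12

For stack A, compute g(0), g(1), … with moves {6, 7}:
g(0) = mex{} = 0
g(1) = mex{} = 0
g(2) = mex{} = 0
g(3) = mex{} = 0
g(4) = mex{} = 0
g(5) = mex{} = 0
g(6) = mex{0} = 1
g(7) = mex{0} = 1
g(8) = mex{0} = 1
g(9) = mex{0} = 1
So g(9) = 1.
Stack B is a plain Nim stack of size 13, so its Grundy value is 13.
The value of a disjunctive sum is the nim-sum of the parts.
Combined value = 1 XOR 13 = 12.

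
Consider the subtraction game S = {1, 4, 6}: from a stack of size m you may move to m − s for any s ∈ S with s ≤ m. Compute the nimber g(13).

Compute g(0), g(1), … for moves {1, 4, 6}:
g(0) = mex{} = 0
g(1) = mex{0} = 1
g(2) = mex{1} = 0
g(3) = mex{0} = 1
g(4) = mex{0,1} = 2
g(5) = mex{1,2} = 0
g(6) = mex{0} = 1
g(7) = mex{1} = 0
g(8) = mex{0,2} = 1
g(9) = mex{0,1} = 2
g(10) = mex{1,2} = 0
g(11) = mex{0} = 1
g(12) = mex{1} = 0
g(13) = mex{0,2} = 1
So g(13) = 1.

1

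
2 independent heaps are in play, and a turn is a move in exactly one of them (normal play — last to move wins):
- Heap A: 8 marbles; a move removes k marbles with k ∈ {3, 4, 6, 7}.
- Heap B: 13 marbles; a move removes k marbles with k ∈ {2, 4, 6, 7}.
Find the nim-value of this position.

0

Grundy values for heap A (subtraction set {3, 4, 6, 7}):
g(0) = mex{} = 0
g(1) = mex{} = 0
g(2) = mex{} = 0
g(3) = mex{0} = 1
g(4) = mex{0} = 1
g(5) = mex{0} = 1
g(6) = mex{0,1} = 2
g(7) = mex{0,1} = 2
g(8) = mex{0,1} = 2
So g(8) = 2.
For heap B, compute g(0), g(1), … with moves {2, 4, 6, 7}:
g(0) = mex{} = 0
g(1) = mex{} = 0
g(2) = mex{0} = 1
g(3) = mex{0} = 1
g(4) = mex{0,1} = 2
g(5) = mex{0,1} = 2
g(6) = mex{0,1,2} = 3
g(7) = mex{0,1,2} = 3
g(8) = mex{0,1,2,3} = 4
g(9) = mex{1,2,3} = 0
g(10) = mex{1,2,3,4} = 0
g(11) = mex{0,2,3} = 1
g(12) = mex{0,2,3,4} = 1
g(13) = mex{0,1,3} = 2
So g(13) = 2.
The value of a disjunctive sum is the nim-sum of the parts.
Combined value = 2 ⊕ 2 = 0.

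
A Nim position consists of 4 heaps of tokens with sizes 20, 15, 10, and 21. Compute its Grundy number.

4

Compute the nim-sum pairwise:
20 ^ 15 = 27
27 ^ 10 = 17
17 ^ 21 = 4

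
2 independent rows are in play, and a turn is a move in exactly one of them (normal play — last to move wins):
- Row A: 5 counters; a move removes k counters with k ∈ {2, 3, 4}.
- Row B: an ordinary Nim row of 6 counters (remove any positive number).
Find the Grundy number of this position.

4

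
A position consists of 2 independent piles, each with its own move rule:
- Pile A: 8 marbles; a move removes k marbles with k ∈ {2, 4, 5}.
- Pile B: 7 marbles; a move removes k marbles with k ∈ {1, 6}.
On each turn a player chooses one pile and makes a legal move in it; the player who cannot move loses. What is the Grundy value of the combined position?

Build the Grundy sequence for pile A with g(k) = mex{g(k−s) : s ∈ {2, 4, 5}, s ≤ k}:
g(0) = mex{} = 0
g(1) = mex{} = 0
g(2) = mex{0} = 1
g(3) = mex{0} = 1
g(4) = mex{0,1} = 2
g(5) = mex{0,1} = 2
g(6) = mex{0,1,2} = 3
g(7) = mex{1,2} = 0
g(8) = mex{1,2,3} = 0
So g(8) = 0.
Grundy values for pile B (subtraction set {1, 6}):
k:     0  1  2  3  4  5  6  7
g(k):  0  1  0  1  0  1  2  0
So g(7) = 0.
The value of a disjunctive sum is the nim-sum of the parts.
Combined value = 0 XOR 0 = 0.

0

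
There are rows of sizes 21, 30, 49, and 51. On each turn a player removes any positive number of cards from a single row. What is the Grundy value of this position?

Compute the nim-sum pairwise:
21 ⊕ 30 = 11
11 ⊕ 49 = 58
58 ⊕ 51 = 9

9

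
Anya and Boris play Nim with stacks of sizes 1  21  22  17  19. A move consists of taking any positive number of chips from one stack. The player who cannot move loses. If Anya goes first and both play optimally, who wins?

Boris wins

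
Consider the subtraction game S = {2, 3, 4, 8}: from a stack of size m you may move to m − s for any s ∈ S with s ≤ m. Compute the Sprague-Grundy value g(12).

Grundy values for subtraction set {2, 3, 4, 8}:
k:     0  1  2  3  4  5  6  7  8  9 10 11 12
g(k):  0  0  1  1  2  2  0  0  1  1  2  2  0
So g(12) = 0.

0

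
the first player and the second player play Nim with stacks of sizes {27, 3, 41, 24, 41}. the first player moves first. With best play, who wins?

Compute the nim-sum pairwise:
27 ⊕ 3 = 24
24 ⊕ 41 = 49
49 ⊕ 24 = 41
41 ⊕ 41 = 0
The nim-sum is 0, so this is a P-position: the player to move is in a losing position under optimal play; the first player is about to move from it and so loses — the second player wins.

the second player wins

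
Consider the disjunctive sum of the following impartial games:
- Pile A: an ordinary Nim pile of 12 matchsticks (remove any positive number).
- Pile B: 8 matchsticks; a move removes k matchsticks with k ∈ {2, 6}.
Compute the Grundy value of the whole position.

12

Pile A is a plain Nim pile of size 12, so its Grundy value is 12.
For pile B, compute g(0), g(1), … with moves {2, 6}:
g(0) = mex{} = 0
g(1) = mex{} = 0
g(2) = mex{0} = 1
g(3) = mex{0} = 1
g(4) = mex{1} = 0
g(5) = mex{1} = 0
g(6) = mex{0} = 1
g(7) = mex{0} = 1
g(8) = mex{1} = 0
So g(8) = 0.
By the Sprague-Grundy theorem, the Grundy value of a sum of independent games is the XOR of the component values.
Combined value = 12 XOR 0 = 12.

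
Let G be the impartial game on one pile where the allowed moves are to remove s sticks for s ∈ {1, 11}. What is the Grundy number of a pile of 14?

0

Compute g(0), g(1), … for moves {1, 11}:
k:     0  1  2  3  4  5  6  7  8  9 10 11 12 13 14
g(k):  0  1  0  1  0  1  0  1  0  1  0  1  0  1  0
So g(14) = 0.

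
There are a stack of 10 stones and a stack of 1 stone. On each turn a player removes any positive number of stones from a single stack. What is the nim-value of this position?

Nim-sum: 10 ^ 1 = 11.

11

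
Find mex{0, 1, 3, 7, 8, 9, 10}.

The values 0, 1 are all present; 2 is the first non-negative integer missing from the set.

2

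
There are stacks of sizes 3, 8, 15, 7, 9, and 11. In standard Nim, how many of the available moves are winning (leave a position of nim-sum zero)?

5

Nim-sum: 3 ^ 8 ^ 15 ^ 7 ^ 9 ^ 11 = 1.
The overall nim-sum is X = 1. A stack of size p has a winning move iff p XOR X < p (reduce it to p XOR X).
  3: 3 XOR 1 = 2 < 3 — winning move (to 2).
  8: 8 XOR 1 = 9 ≥ 8 — no move.
  15: 15 XOR 1 = 14 < 15 — winning move (to 14).
  7: 7 XOR 1 = 6 < 7 — winning move (to 6).
  9: 9 XOR 1 = 8 < 9 — winning move (to 8).
  11: 11 XOR 1 = 10 < 11 — winning move (to 10).
That gives 5 winning moves.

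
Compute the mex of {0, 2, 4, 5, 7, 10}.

1

0 is in the set but 1 is not, so the mex is 1.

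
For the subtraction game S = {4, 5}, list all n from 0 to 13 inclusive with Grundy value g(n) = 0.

0, 1, 2, 3, 9, 10, 11, 12

Compute g(0), g(1), … for moves {4, 5}:
k:     0  1  2  3  4  5  6  7  8  9 10 11 12 13
g(k):  0  0  0  0  1  1  1  1  2  0  0  0  0  1
The P-positions (g = 0) in 0..13 are 0, 1, 2, 3, 9, 10, 11, 12.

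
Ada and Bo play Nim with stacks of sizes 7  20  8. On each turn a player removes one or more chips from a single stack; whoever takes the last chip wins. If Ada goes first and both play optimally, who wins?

Ada wins

Write each in binary and XOR column by column:
  00111  (7)
  10100  (20)
  01000  (8)
  -----
  11011  (27)
The nim-sum is 27 ≠ 0, so this is an N-position: the player to move can win; Ada has a winning move.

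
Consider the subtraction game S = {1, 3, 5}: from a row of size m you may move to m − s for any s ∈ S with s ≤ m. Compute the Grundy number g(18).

Grundy values for subtraction set {1, 3, 5}:
k:     0  1  2  3  4  5  6  7  8  9 10 11 12 13 14 15 16 17 18
g(k):  0  1  0  1  0  1  0  1  0  1  0  1  0  1  0  1  0  1  0
So g(18) = 0.

0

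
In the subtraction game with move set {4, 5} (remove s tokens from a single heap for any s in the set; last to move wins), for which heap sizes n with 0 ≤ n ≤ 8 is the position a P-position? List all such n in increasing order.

0, 1, 2, 3

Compute g(0), g(1), … for moves {4, 5}:
k:     0  1  2  3  4  5  6  7  8
g(k):  0  0  0  0  1  1  1  1  2
The P-positions (g = 0) in 0..8 are 0, 1, 2, 3.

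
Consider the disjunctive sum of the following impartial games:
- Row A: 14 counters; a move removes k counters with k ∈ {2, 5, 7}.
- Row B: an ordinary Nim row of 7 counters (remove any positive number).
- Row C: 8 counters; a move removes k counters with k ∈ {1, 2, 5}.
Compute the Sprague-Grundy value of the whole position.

5

Build the Grundy sequence for row A with g(k) = mex{g(k−s) : s ∈ {2, 5, 7}, s ≤ k}:
k:     0  1  2  3  4  5  6  7  8  9 10 11 12 13 14
g(k):  0  0  1  1  0  2  1  3  2  2  0  3  1  0  0
So g(14) = 0.
Row B is a plain Nim row of size 7, so its Grundy value is 7.
Grundy values for row C (subtraction set {1, 2, 5}):
k:     0  1  2  3  4  5  6  7  8
g(k):  0  1  2  0  1  2  0  1  2
So g(8) = 2.
The value of a disjunctive sum is the nim-sum of the parts.
Combined value = 0 ⊕ 7 ⊕ 2 = 5.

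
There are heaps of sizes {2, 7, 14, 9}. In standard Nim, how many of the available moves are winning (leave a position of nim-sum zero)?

Nim-sum: 2 XOR 7 XOR 14 XOR 9 = 2.
The overall nim-sum is X = 2. A heap of size p has a winning move iff p XOR X < p (reduce it to p XOR X).
  2: 2 XOR 2 = 0 < 2 — winning move (to 0).
  7: 7 XOR 2 = 5 < 7 — winning move (to 5).
  14: 14 XOR 2 = 12 < 14 — winning move (to 12).
  9: 9 XOR 2 = 11 ≥ 9 — no move.
That gives 3 winning moves.

3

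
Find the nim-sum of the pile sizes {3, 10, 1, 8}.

0

In binary:
  0011  (3)
  1010  (10)
  0001  (1)
  1000  (8)
  ----
  0000  (0)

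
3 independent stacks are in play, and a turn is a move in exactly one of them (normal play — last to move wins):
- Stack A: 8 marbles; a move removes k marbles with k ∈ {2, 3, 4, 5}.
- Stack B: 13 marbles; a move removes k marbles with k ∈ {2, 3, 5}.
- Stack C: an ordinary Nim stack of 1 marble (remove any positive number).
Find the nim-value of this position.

For stack A, compute g(0), g(1), … with moves {2, 3, 4, 5}:
k:     0  1  2  3  4  5  6  7  8
g(k):  0  0  1  1  2  2  3  0  0
So g(8) = 0.
For stack B, compute g(0), g(1), … with moves {2, 3, 5}:
g(0) = mex{} = 0
g(1) = mex{} = 0
g(2) = mex{0} = 1
g(3) = mex{0} = 1
g(4) = mex{0,1} = 2
g(5) = mex{0,1} = 2
g(6) = mex{0,1,2} = 3
g(7) = mex{1,2} = 0
g(8) = mex{1,2,3} = 0
g(9) = mex{0,2,3} = 1
g(10) = mex{0,2} = 1
g(11) = mex{0,1,3} = 2
g(12) = mex{0,1} = 2
g(13) = mex{0,1,2} = 3
So g(13) = 3.
Stack C is a plain Nim stack of size 1, so its Grundy value is 1.
By the Sprague-Grundy theorem, the Grundy value of a sum of independent games is the XOR of the component values.
Combined value = 0 XOR 3 XOR 1 = 2.

2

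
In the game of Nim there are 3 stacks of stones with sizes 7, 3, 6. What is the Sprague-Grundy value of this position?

2

Compute the nim-sum pairwise:
7 XOR 3 = 4
4 XOR 6 = 2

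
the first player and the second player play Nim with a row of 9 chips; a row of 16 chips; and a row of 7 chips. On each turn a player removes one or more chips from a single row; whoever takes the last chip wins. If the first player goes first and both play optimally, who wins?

the first player wins

Compute the nim-sum pairwise:
9 XOR 16 = 25
25 XOR 7 = 30
The nim-sum is 30 ≠ 0, so this is an N-position: the player to move can win; the first player has a winning move.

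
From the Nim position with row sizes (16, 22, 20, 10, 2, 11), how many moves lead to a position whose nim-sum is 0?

3

Compute the nim-sum pairwise:
16 ⊕ 22 = 6
6 ⊕ 20 = 18
18 ⊕ 10 = 24
24 ⊕ 2 = 26
26 ⊕ 11 = 17
The overall nim-sum is X = 17. A row of size p has a winning move iff p XOR X < p (reduce it to p XOR X).
  16: 16 XOR 17 = 1 < 16 — winning move (to 1).
  22: 22 XOR 17 = 7 < 22 — winning move (to 7).
  20: 20 XOR 17 = 5 < 20 — winning move (to 5).
  10: 10 XOR 17 = 27 ≥ 10 — no move.
  2: 2 XOR 17 = 19 ≥ 2 — no move.
  11: 11 XOR 17 = 26 ≥ 11 — no move.
That gives 3 winning moves.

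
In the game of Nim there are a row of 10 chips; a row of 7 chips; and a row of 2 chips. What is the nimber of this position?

15

Nim-sum: 10 XOR 7 XOR 2 = 15.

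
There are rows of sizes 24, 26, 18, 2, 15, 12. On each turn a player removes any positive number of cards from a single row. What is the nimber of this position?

17

Compute the nim-sum pairwise:
24 XOR 26 = 2
2 XOR 18 = 16
16 XOR 2 = 18
18 XOR 15 = 29
29 XOR 12 = 17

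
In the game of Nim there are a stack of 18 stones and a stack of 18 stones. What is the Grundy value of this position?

Compute the nim-sum pairwise:
18 XOR 18 = 0

0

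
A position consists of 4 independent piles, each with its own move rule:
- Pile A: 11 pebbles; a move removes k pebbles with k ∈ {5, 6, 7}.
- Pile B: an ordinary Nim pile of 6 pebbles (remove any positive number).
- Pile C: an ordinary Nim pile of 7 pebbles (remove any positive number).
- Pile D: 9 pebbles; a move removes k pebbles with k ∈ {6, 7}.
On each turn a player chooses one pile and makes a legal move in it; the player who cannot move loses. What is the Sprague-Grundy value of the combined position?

For pile A, compute g(0), g(1), … with moves {5, 6, 7}:
g(0) = mex{} = 0
g(1) = mex{} = 0
g(2) = mex{} = 0
g(3) = mex{} = 0
g(4) = mex{} = 0
g(5) = mex{0} = 1
g(6) = mex{0} = 1
g(7) = mex{0} = 1
g(8) = mex{0} = 1
g(9) = mex{0} = 1
g(10) = mex{0,1} = 2
g(11) = mex{0,1} = 2
So g(11) = 2.
Pile B is a plain Nim pile of size 6, so its Grundy value is 6.
Pile C is a plain Nim pile of size 7, so its Grundy value is 7.
Grundy values for pile D (subtraction set {6, 7}):
g(0) = mex{} = 0
g(1) = mex{} = 0
g(2) = mex{} = 0
g(3) = mex{} = 0
g(4) = mex{} = 0
g(5) = mex{} = 0
g(6) = mex{0} = 1
g(7) = mex{0} = 1
g(8) = mex{0} = 1
g(9) = mex{0} = 1
So g(9) = 1.
The value of a disjunctive sum is the nim-sum of the parts.
Combined value = 2 ⊕ 6 ⊕ 7 ⊕ 1 = 2.

2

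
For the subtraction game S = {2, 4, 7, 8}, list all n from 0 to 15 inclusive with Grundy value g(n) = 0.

Grundy values for subtraction set {2, 4, 7, 8}:
k:     0  1  2  3  4  5  6  7  8  9 10 11 12 13 14 15
g(k):  0  0  1  1  2  2  0  3  1  4  2  0  0  1  1  2
The P-positions (g = 0) in 0..15 are 0, 1, 6, 11, 12.

0, 1, 6, 11, 12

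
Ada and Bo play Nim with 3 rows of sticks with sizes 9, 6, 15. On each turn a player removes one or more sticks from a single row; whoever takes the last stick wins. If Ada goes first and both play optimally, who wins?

Bo wins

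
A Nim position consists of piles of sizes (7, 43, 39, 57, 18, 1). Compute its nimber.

33

Compute the nim-sum pairwise:
7 ⊕ 43 = 44
44 ⊕ 39 = 11
11 ⊕ 57 = 50
50 ⊕ 18 = 32
32 ⊕ 1 = 33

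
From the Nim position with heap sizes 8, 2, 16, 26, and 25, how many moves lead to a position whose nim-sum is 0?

3

Compute the nim-sum pairwise:
8 XOR 2 = 10
10 XOR 16 = 26
26 XOR 26 = 0
0 XOR 25 = 25
The overall nim-sum is X = 25. A heap of size p has a winning move iff p XOR X < p (reduce it to p XOR X).
  8: 8 XOR 25 = 17 ≥ 8 — no move.
  2: 2 XOR 25 = 27 ≥ 2 — no move.
  16: 16 XOR 25 = 9 < 16 — winning move (to 9).
  26: 26 XOR 25 = 3 < 26 — winning move (to 3).
  25: 25 XOR 25 = 0 < 25 — winning move (to 0).
That gives 3 winning moves.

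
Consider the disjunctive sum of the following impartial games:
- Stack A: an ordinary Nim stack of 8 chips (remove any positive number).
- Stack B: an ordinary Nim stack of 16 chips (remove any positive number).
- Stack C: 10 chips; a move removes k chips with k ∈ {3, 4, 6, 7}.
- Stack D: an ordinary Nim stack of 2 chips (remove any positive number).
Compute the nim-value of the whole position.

26

Stack A is a plain Nim stack of size 8, so its Grundy value is 8.
Stack B is a plain Nim stack of size 16, so its Grundy value is 16.
Build the Grundy sequence for stack C with g(k) = mex{g(k−s) : s ∈ {3, 4, 6, 7}, s ≤ k}:
k:     0  1  2  3  4  5  6  7  8  9 10
g(k):  0  0  0  1  1  1  2  2  2  3  0
So g(10) = 0.
Stack D is a plain Nim stack of size 2, so its Grundy value is 2.
By the Sprague-Grundy theorem, the Grundy value of a sum of independent games is the XOR of the component values.
Combined value = 8 XOR 16 XOR 0 XOR 2 = 26.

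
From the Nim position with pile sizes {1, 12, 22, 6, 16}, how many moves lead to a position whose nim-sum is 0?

Compute the nim-sum pairwise:
1 ^ 12 = 13
13 ^ 22 = 27
27 ^ 6 = 29
29 ^ 16 = 13
The overall nim-sum is X = 13. A pile of size p has a winning move iff p XOR X < p (reduce it to p XOR X).
  1: 1 XOR 13 = 12 ≥ 1 — no move.
  12: 12 XOR 13 = 1 < 12 — winning move (to 1).
  22: 22 XOR 13 = 27 ≥ 22 — no move.
  6: 6 XOR 13 = 11 ≥ 6 — no move.
  16: 16 XOR 13 = 29 ≥ 16 — no move.
That gives 1 winning move.

1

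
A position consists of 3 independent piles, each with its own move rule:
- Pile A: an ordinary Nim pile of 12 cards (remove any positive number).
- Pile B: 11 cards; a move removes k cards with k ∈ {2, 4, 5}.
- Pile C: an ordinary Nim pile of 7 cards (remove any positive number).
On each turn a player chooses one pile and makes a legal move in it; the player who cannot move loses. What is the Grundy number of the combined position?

Pile A is a plain Nim pile of size 12, so its Grundy value is 12.
Grundy values for pile B (subtraction set {2, 4, 5}):
k:     0  1  2  3  4  5  6  7  8  9 10 11
g(k):  0  0  1  1  2  2  3  0  0  1  1  2
So g(11) = 2.
Pile C is a plain Nim pile of size 7, so its Grundy value is 7.
The value of a disjunctive sum is the nim-sum of the parts.
Combined value = 12 ⊕ 2 ⊕ 7 = 9.

9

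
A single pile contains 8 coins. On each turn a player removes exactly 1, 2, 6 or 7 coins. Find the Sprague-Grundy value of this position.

0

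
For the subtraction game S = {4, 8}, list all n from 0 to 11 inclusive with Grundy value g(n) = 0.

Build the Grundy sequence with g(k) = mex{g(k−s) : s ∈ {4, 8}, s ≤ k}:
k:     0  1  2  3  4  5  6  7  8  9 10 11
g(k):  0  0  0  0  1  1  1  1  2  2  2  2
The P-positions (g = 0) in 0..11 are 0, 1, 2, 3.

0, 1, 2, 3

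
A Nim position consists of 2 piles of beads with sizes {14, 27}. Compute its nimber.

21

In binary:
  01110  (14)
  11011  (27)
  -----
  10101  (21)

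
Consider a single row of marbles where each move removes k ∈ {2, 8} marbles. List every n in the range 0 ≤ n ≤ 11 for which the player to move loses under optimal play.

Build the Grundy sequence with g(k) = mex{g(k−s) : s ∈ {2, 8}, s ≤ k}:
k:     0  1  2  3  4  5  6  7  8  9 10 11
g(k):  0  0  1  1  0  0  1  1  2  2  0  0
The P-positions (g = 0) in 0..11 are 0, 1, 4, 5, 10, 11.

0, 1, 4, 5, 10, 11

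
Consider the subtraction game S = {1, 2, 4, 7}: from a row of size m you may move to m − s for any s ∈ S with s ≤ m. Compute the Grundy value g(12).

0

Build the Grundy sequence with g(k) = mex{g(k−s) : s ∈ {1, 2, 4, 7}, s ≤ k}:
k:     0  1  2  3  4  5  6  7  8  9 10 11 12
g(k):  0  1  2  0  1  2  0  1  2  0  1  2  0
So g(12) = 0.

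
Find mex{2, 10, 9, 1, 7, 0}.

The values 0, 1, 2 are all present; 3 is the first non-negative integer missing from the set.

3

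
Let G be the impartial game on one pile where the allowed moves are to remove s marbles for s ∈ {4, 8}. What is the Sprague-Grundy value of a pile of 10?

Compute g(0), g(1), … for moves {4, 8}:
g(0) = mex{} = 0
g(1) = mex{} = 0
g(2) = mex{} = 0
g(3) = mex{} = 0
g(4) = mex{0} = 1
g(5) = mex{0} = 1
g(6) = mex{0} = 1
g(7) = mex{0} = 1
g(8) = mex{0,1} = 2
g(9) = mex{0,1} = 2
g(10) = mex{0,1} = 2
So g(10) = 2.

2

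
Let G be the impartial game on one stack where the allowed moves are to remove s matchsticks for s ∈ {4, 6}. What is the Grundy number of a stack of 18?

2

Build the Grundy sequence with g(k) = mex{g(k−s) : s ∈ {4, 6}, s ≤ k}:
k:     0  1  2  3  4  5  6  7  8  9 10 11 12 13 14 15 16 17 18
g(k):  0  0  0  0  1  1  1  1  2  2  0  0  0  0  1  1  1  1  2
So g(18) = 2.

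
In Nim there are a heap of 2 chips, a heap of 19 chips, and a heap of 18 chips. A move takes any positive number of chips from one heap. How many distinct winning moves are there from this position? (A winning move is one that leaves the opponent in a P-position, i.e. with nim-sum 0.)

3

Write each in binary and XOR column by column:
  00010  (2)
  10011  (19)
  10010  (18)
  -----
  00011  (3)
The overall nim-sum is X = 3. A heap of size p has a winning move iff p XOR X < p (reduce it to p XOR X).
  2: 2 XOR 3 = 1 < 2 — winning move (to 1).
  19: 19 XOR 3 = 16 < 19 — winning move (to 16).
  18: 18 XOR 3 = 17 < 18 — winning move (to 17).
That gives 3 winning moves.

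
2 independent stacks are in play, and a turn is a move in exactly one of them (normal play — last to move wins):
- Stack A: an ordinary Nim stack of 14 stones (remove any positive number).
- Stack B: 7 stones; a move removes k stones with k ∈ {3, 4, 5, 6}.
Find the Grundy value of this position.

Stack A is a plain Nim stack of size 14, so its Grundy value is 14.
For stack B, compute g(0), g(1), … with moves {3, 4, 5, 6}:
k:     0  1  2  3  4  5  6  7
g(k):  0  0  0  1  1  1  2  2
So g(7) = 2.
The value of a disjunctive sum is the nim-sum of the parts.
Combined value = 14 XOR 2 = 12.

12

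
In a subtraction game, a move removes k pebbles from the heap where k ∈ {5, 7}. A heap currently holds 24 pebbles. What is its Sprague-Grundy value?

Build the Grundy sequence with g(k) = mex{g(k−s) : s ∈ {5, 7}, s ≤ k}:
k:     0  1  2  3  4  5  6  7  8  9 10 11 12 13 14 15 16 17 18 19 20 21 22 23 24
g(k):  0  0  0  0  0  1  1  1  1  1  2  2  0  0  0  0  0  1  1  1  1  1  2  2  0
So g(24) = 0.

0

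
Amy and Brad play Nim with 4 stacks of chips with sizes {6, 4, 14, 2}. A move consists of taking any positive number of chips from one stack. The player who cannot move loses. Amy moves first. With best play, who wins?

Amy wins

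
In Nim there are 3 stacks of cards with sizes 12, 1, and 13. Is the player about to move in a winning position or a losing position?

Losing position

Nim-sum: 12 XOR 1 XOR 13 = 0.
The nim-sum is 0, so this is a P-position: the player to move is in a losing position under optimal play.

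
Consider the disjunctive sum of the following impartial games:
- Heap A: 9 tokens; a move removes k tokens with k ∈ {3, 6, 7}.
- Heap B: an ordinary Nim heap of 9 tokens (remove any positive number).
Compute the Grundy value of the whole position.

10

Grundy values for heap A (subtraction set {3, 6, 7}):
k:     0  1  2  3  4  5  6  7  8  9
g(k):  0  0  0  1  1  1  2  2  2  3
So g(9) = 3.
Heap B is a plain Nim heap of size 9, so its Grundy value is 9.
By the Sprague-Grundy theorem, the Grundy value of a sum of independent games is the XOR of the component values.
Combined value = 3 ⊕ 9 = 10.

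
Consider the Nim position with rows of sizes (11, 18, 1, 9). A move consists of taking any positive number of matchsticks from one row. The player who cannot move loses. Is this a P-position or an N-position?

Compute the nim-sum pairwise:
11 XOR 18 = 25
25 XOR 1 = 24
24 XOR 9 = 17
The nim-sum is 17 ≠ 0, so this is an N-position: the player to move can win.

N-position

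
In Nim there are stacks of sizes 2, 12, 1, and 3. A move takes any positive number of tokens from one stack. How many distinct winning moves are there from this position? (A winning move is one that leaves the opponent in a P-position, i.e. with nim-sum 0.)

Compute the nim-sum pairwise:
2 ⊕ 12 = 14
14 ⊕ 1 = 15
15 ⊕ 3 = 12
The overall nim-sum is X = 12. A stack of size p has a winning move iff p XOR X < p (reduce it to p XOR X).
  2: 2 XOR 12 = 14 ≥ 2 — no move.
  12: 12 XOR 12 = 0 < 12 — winning move (to 0).
  1: 1 XOR 12 = 13 ≥ 1 — no move.
  3: 3 XOR 12 = 15 ≥ 3 — no move.
That gives 1 winning move.

1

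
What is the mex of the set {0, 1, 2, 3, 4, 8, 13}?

5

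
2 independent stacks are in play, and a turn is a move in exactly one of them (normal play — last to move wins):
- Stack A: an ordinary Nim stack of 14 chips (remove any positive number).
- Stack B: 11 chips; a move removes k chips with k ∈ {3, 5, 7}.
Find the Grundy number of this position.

14

Stack A is a plain Nim stack of size 14, so its Grundy value is 14.
Build the Grundy sequence for stack B with g(k) = mex{g(k−s) : s ∈ {3, 5, 7}, s ≤ k}:
k:     0  1  2  3  4  5  6  7  8  9 10 11
g(k):  0  0  0  1  1  1  2  2  2  3  0  0
So g(11) = 0.
By the Sprague-Grundy theorem, the Grundy value of a sum of independent games is the XOR of the component values.
Combined value = 14 XOR 0 = 14.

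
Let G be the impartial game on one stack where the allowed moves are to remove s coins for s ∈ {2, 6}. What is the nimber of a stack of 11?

1

Grundy values for subtraction set {2, 6}:
g(0) = mex{} = 0
g(1) = mex{} = 0
g(2) = mex{0} = 1
g(3) = mex{0} = 1
g(4) = mex{1} = 0
g(5) = mex{1} = 0
g(6) = mex{0} = 1
g(7) = mex{0} = 1
g(8) = mex{1} = 0
g(9) = mex{1} = 0
g(10) = mex{0} = 1
g(11) = mex{0} = 1
So g(11) = 1.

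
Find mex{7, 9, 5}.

0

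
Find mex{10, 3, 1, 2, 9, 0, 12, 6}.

4

The values 0, 1, 2, 3 are all present; 4 is the first non-negative integer missing from the set.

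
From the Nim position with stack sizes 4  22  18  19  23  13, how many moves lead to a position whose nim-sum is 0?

1

Compute the nim-sum pairwise:
4 ^ 22 = 18
18 ^ 18 = 0
0 ^ 19 = 19
19 ^ 23 = 4
4 ^ 13 = 9
The overall nim-sum is X = 9. A stack of size p has a winning move iff p XOR X < p (reduce it to p XOR X).
  4: 4 XOR 9 = 13 ≥ 4 — no move.
  22: 22 XOR 9 = 31 ≥ 22 — no move.
  18: 18 XOR 9 = 27 ≥ 18 — no move.
  19: 19 XOR 9 = 26 ≥ 19 — no move.
  23: 23 XOR 9 = 30 ≥ 23 — no move.
  13: 13 XOR 9 = 4 < 13 — winning move (to 4).
That gives 1 winning move.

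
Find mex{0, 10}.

1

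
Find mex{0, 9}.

1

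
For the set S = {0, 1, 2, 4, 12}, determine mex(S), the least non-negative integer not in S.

The values 0, 1, 2 are all present; 3 is the first non-negative integer missing from the set.

3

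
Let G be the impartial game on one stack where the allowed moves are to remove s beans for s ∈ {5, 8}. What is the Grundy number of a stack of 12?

2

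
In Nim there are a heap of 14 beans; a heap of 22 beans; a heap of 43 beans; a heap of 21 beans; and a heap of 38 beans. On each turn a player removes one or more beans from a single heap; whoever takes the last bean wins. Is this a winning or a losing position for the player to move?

Losing position

Nim-sum: 14 ^ 22 ^ 43 ^ 21 ^ 38 = 0.
The nim-sum is 0, so this is a P-position: the player to move is in a losing position under optimal play.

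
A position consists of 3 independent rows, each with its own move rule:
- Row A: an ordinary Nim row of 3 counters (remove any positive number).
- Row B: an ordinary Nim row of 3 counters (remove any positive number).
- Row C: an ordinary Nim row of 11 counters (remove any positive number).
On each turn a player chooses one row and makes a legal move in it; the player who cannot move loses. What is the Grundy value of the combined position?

11

Row A is a plain Nim row of size 3, so its Grundy value is 3.
Row B is a plain Nim row of size 3, so its Grundy value is 3.
Row C is a plain Nim row of size 11, so its Grundy value is 11.
By the Sprague-Grundy theorem, the Grundy value of a sum of independent games is the XOR of the component values.
Combined value = 3 ⊕ 3 ⊕ 11 = 11.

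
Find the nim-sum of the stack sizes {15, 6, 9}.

Compute the nim-sum pairwise:
15 ^ 6 = 9
9 ^ 9 = 0

0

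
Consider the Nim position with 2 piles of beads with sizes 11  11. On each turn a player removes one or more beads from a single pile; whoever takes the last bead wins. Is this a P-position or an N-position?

P-position

Nim-sum: 11 XOR 11 = 0.
The nim-sum is 0, so this is a P-position: the player to move is in a losing position under optimal play.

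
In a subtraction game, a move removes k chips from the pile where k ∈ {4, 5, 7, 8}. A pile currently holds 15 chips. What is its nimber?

0

Compute g(0), g(1), … for moves {4, 5, 7, 8}:
k:     0  1  2  3  4  5  6  7  8  9 10 11 12 13 14 15
g(k):  0  0  0  0  1  1  1  1  2  2  2  2  0  0  0  0
So g(15) = 0.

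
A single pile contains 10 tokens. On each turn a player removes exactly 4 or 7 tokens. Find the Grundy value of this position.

2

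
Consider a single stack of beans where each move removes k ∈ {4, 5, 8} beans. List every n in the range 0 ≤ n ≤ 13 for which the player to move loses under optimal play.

0, 1, 2, 3, 12, 13

Grundy values for subtraction set {4, 5, 8}:
k:     0  1  2  3  4  5  6  7  8  9 10 11 12 13
g(k):  0  0  0  0  1  1  1  1  2  2  2  2  0  0
The P-positions (g = 0) in 0..13 are 0, 1, 2, 3, 12, 13.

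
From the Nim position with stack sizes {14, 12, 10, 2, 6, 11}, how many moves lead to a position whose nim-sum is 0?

Write each in binary and XOR column by column:
  1110  (14)
  1100  (12)
  1010  (10)
  0010  (2)
  0110  (6)
  1011  (11)
  ----
  0111  (7)
The overall nim-sum is X = 7. A stack of size p has a winning move iff p XOR X < p (reduce it to p XOR X).
  14: 14 XOR 7 = 9 < 14 — winning move (to 9).
  12: 12 XOR 7 = 11 < 12 — winning move (to 11).
  10: 10 XOR 7 = 13 ≥ 10 — no move.
  2: 2 XOR 7 = 5 ≥ 2 — no move.
  6: 6 XOR 7 = 1 < 6 — winning move (to 1).
  11: 11 XOR 7 = 12 ≥ 11 — no move.
That gives 3 winning moves.

3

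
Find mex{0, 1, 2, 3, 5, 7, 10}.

4

The values 0, 1, 2, 3 are all present; 4 is the first non-negative integer missing from the set.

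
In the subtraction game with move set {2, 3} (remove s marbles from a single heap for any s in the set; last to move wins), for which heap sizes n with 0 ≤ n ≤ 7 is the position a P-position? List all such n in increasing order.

0, 1, 5, 6

Grundy values for subtraction set {2, 3}:
g(0) = mex{} = 0
g(1) = mex{} = 0
g(2) = mex{0} = 1
g(3) = mex{0} = 1
g(4) = mex{0,1} = 2
g(5) = mex{1} = 0
g(6) = mex{1,2} = 0
g(7) = mex{0,2} = 1
The P-positions (g = 0) in 0..7 are 0, 1, 5, 6.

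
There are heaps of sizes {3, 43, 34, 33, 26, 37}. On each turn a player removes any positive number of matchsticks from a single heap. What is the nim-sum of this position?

Compute the nim-sum pairwise:
3 ⊕ 43 = 40
40 ⊕ 34 = 10
10 ⊕ 33 = 43
43 ⊕ 26 = 49
49 ⊕ 37 = 20

20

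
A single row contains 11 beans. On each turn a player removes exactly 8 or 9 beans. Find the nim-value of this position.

1

Compute g(0), g(1), … for moves {8, 9}:
k:     0  1  2  3  4  5  6  7  8  9 10 11
g(k):  0  0  0  0  0  0  0  0  1  1  1  1
So g(11) = 1.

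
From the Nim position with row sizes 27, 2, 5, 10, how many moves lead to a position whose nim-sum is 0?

1

Nim-sum: 27 XOR 2 XOR 5 XOR 10 = 22.
The overall nim-sum is X = 22. A row of size p has a winning move iff p XOR X < p (reduce it to p XOR X).
  27: 27 XOR 22 = 13 < 27 — winning move (to 13).
  2: 2 XOR 22 = 20 ≥ 2 — no move.
  5: 5 XOR 22 = 19 ≥ 5 — no move.
  10: 10 XOR 22 = 28 ≥ 10 — no move.
That gives 1 winning move.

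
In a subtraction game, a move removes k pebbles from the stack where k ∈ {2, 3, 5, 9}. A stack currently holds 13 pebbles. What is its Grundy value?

Compute g(0), g(1), … for moves {2, 3, 5, 9}:
k:     0  1  2  3  4  5  6  7  8  9 10 11 12 13
g(k):  0  0  1  1  2  2  3  0  0  1  1  2  2  3
So g(13) = 3.

3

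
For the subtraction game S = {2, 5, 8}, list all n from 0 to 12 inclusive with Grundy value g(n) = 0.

0, 1, 4, 7, 10, 11

Compute g(0), g(1), … for moves {2, 5, 8}:
g(0) = mex{} = 0
g(1) = mex{} = 0
g(2) = mex{0} = 1
g(3) = mex{0} = 1
g(4) = mex{1} = 0
g(5) = mex{0,1} = 2
g(6) = mex{0} = 1
g(7) = mex{1,2} = 0
g(8) = mex{0,1} = 2
g(9) = mex{0} = 1
g(10) = mex{1,2} = 0
g(11) = mex{1} = 0
g(12) = mex{0} = 1
The P-positions (g = 0) in 0..12 are 0, 1, 4, 7, 10, 11.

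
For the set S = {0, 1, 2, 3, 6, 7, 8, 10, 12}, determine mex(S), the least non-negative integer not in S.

4

The values 0, 1, 2, 3 are all present; 4 is the first non-negative integer missing from the set.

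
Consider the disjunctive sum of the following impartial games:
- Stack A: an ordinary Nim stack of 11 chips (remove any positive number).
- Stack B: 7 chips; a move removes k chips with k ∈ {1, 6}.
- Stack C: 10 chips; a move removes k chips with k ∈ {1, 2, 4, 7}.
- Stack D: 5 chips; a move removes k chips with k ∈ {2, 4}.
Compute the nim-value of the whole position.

8

Stack A is a plain Nim stack of size 11, so its Grundy value is 11.
Build the Grundy sequence for stack B with g(k) = mex{g(k−s) : s ∈ {1, 6}, s ≤ k}:
k:     0  1  2  3  4  5  6  7
g(k):  0  1  0  1  0  1  2  0
So g(7) = 0.
Build the Grundy sequence for stack C with g(k) = mex{g(k−s) : s ∈ {1, 2, 4, 7}, s ≤ k}:
k:     0  1  2  3  4  5  6  7  8  9 10
g(k):  0  1  2  0  1  2  0  1  2  0  1
So g(10) = 1.
Grundy values for stack D (subtraction set {2, 4}):
g(0) = mex{} = 0
g(1) = mex{} = 0
g(2) = mex{0} = 1
g(3) = mex{0} = 1
g(4) = mex{0,1} = 2
g(5) = mex{0,1} = 2
So g(5) = 2.
The value of a disjunctive sum is the nim-sum of the parts.
Combined value = 11 ⊕ 0 ⊕ 1 ⊕ 2 = 8.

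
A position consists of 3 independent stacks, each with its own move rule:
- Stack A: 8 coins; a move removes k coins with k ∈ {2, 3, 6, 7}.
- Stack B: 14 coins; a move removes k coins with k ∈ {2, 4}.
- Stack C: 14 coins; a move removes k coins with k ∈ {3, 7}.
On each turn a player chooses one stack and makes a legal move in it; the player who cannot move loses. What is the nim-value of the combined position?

Build the Grundy sequence for stack A with g(k) = mex{g(k−s) : s ∈ {2, 3, 6, 7}, s ≤ k}:
g(0) = mex{} = 0
g(1) = mex{} = 0
g(2) = mex{0} = 1
g(3) = mex{0} = 1
g(4) = mex{0,1} = 2
g(5) = mex{1} = 0
g(6) = mex{0,1,2} = 3
g(7) = mex{0,2} = 1
g(8) = mex{0,1,3} = 2
So g(8) = 2.
Grundy values for stack B (subtraction set {2, 4}):
g(0) = mex{} = 0
g(1) = mex{} = 0
g(2) = mex{0} = 1
g(3) = mex{0} = 1
g(4) = mex{0,1} = 2
g(5) = mex{0,1} = 2
g(6) = mex{1,2} = 0
g(7) = mex{1,2} = 0
g(8) = mex{0,2} = 1
g(9) = mex{0,2} = 1
g(10) = mex{0,1} = 2
g(11) = mex{0,1} = 2
g(12) = mex{1,2} = 0
g(13) = mex{1,2} = 0
g(14) = mex{0,2} = 1
So g(14) = 1.
Grundy values for stack C (subtraction set {3, 7}):
g(0) = mex{} = 0
g(1) = mex{} = 0
g(2) = mex{} = 0
g(3) = mex{0} = 1
g(4) = mex{0} = 1
g(5) = mex{0} = 1
g(6) = mex{1} = 0
g(7) = mex{0,1} = 2
g(8) = mex{0,1} = 2
g(9) = mex{0} = 1
g(10) = mex{1,2} = 0
g(11) = mex{1,2} = 0
g(12) = mex{1} = 0
g(13) = mex{0} = 1
g(14) = mex{0,2} = 1
So g(14) = 1.
The value of a disjunctive sum is the nim-sum of the parts.
Combined value = 2 XOR 1 XOR 1 = 2.

2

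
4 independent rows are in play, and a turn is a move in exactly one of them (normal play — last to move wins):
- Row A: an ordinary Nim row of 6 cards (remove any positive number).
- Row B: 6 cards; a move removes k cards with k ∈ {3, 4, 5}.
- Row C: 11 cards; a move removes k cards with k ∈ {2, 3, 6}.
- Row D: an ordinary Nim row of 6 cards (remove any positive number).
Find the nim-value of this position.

3

Row A is a plain Nim row of size 6, so its Grundy value is 6.
Grundy values for row B (subtraction set {3, 4, 5}):
g(0) = mex{} = 0
g(1) = mex{} = 0
g(2) = mex{} = 0
g(3) = mex{0} = 1
g(4) = mex{0} = 1
g(5) = mex{0} = 1
g(6) = mex{0,1} = 2
So g(6) = 2.
Build the Grundy sequence for row C with g(k) = mex{g(k−s) : s ∈ {2, 3, 6}, s ≤ k}:
k:     0  1  2  3  4  5  6  7  8  9 10 11
g(k):  0  0  1  1  2  0  3  1  2  0  0  1
So g(11) = 1.
Row D is a plain Nim row of size 6, so its Grundy value is 6.
By the Sprague-Grundy theorem, the Grundy value of a sum of independent games is the XOR of the component values.
Combined value = 6 ⊕ 2 ⊕ 1 ⊕ 6 = 3.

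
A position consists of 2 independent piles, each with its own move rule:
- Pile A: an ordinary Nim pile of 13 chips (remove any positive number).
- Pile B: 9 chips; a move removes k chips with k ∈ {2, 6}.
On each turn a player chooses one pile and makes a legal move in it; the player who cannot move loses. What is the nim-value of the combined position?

13

Pile A is a plain Nim pile of size 13, so its Grundy value is 13.
Build the Grundy sequence for pile B with g(k) = mex{g(k−s) : s ∈ {2, 6}, s ≤ k}:
k:     0  1  2  3  4  5  6  7  8  9
g(k):  0  0  1  1  0  0  1  1  0  0
So g(9) = 0.
The value of a disjunctive sum is the nim-sum of the parts.
Combined value = 13 XOR 0 = 13.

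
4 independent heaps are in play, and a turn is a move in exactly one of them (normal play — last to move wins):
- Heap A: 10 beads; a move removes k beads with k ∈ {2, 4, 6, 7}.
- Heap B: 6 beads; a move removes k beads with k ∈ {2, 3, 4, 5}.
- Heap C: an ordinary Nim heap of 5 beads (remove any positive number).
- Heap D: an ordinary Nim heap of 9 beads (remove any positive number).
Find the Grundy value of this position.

15

For heap A, compute g(0), g(1), … with moves {2, 4, 6, 7}:
k:     0  1  2  3  4  5  6  7  8  9 10
g(k):  0  0  1  1  2  2  3  3  4  0  0
So g(10) = 0.
For heap B, compute g(0), g(1), … with moves {2, 3, 4, 5}:
k:     0  1  2  3  4  5  6
g(k):  0  0  1  1  2  2  3
So g(6) = 3.
Heap C is a plain Nim heap of size 5, so its Grundy value is 5.
Heap D is a plain Nim heap of size 9, so its Grundy value is 9.
By the Sprague-Grundy theorem, the Grundy value of a sum of independent games is the XOR of the component values.
Combined value = 0 ⊕ 3 ⊕ 5 ⊕ 9 = 15.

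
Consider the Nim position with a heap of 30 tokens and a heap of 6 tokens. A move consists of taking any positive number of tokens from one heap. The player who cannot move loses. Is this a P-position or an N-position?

Compute the nim-sum pairwise:
30 XOR 6 = 24
The nim-sum is 24 ≠ 0, so this is an N-position: the player to move can win.

N-position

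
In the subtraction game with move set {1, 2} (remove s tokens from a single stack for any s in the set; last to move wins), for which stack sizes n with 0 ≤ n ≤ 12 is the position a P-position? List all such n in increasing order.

Grundy values for subtraction set {1, 2}:
g(0) = mex{} = 0
g(1) = mex{0} = 1
g(2) = mex{0,1} = 2
g(3) = mex{1,2} = 0
g(4) = mex{0,2} = 1
g(5) = mex{0,1} = 2
g(6) = mex{1,2} = 0
g(7) = mex{0,2} = 1
g(8) = mex{0,1} = 2
g(9) = mex{1,2} = 0
g(10) = mex{0,2} = 1
g(11) = mex{0,1} = 2
g(12) = mex{1,2} = 0
The P-positions (g = 0) in 0..12 are 0, 3, 6, 9, 12.

0, 3, 6, 9, 12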